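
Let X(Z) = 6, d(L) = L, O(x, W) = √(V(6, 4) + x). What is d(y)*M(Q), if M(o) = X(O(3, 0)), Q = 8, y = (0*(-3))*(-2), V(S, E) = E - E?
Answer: 0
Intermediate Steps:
V(S, E) = 0
O(x, W) = √x (O(x, W) = √(0 + x) = √x)
y = 0 (y = 0*(-2) = 0)
M(o) = 6
d(y)*M(Q) = 0*6 = 0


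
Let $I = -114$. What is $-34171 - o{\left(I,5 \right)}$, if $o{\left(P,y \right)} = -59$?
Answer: $-34112$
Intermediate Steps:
$-34171 - o{\left(I,5 \right)} = -34171 - -59 = -34171 + 59 = -34112$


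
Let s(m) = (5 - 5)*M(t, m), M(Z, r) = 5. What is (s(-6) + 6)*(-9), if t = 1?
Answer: -54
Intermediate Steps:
s(m) = 0 (s(m) = (5 - 5)*5 = 0*5 = 0)
(s(-6) + 6)*(-9) = (0 + 6)*(-9) = 6*(-9) = -54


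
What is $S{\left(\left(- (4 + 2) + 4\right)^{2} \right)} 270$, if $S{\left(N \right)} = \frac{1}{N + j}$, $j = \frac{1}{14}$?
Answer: $\frac{1260}{19} \approx 66.316$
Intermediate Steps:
$j = \frac{1}{14} \approx 0.071429$
$S{\left(N \right)} = \frac{1}{\frac{1}{14} + N}$ ($S{\left(N \right)} = \frac{1}{N + \frac{1}{14}} = \frac{1}{\frac{1}{14} + N}$)
$S{\left(\left(- (4 + 2) + 4\right)^{2} \right)} 270 = \frac{14}{1 + 14 \left(- (4 + 2) + 4\right)^{2}} \cdot 270 = \frac{14}{1 + 14 \left(\left(-1\right) 6 + 4\right)^{2}} \cdot 270 = \frac{14}{1 + 14 \left(-6 + 4\right)^{2}} \cdot 270 = \frac{14}{1 + 14 \left(-2\right)^{2}} \cdot 270 = \frac{14}{1 + 14 \cdot 4} \cdot 270 = \frac{14}{1 + 56} \cdot 270 = \frac{14}{57} \cdot 270 = \frac{1260}{19}$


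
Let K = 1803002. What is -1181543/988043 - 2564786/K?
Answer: -2332221622942/890721752543 ≈ -2.6184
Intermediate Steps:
-1181543/988043 - 2564786/K = -1181543/988043 - 2564786/1803002 = -1181543*1/988043 - 2564786*1/1803002 = -1181543/988043 - 1282393/901501 = -2332221622942/890721752543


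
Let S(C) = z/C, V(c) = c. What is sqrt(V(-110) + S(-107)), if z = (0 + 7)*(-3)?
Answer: I*sqrt(1257143)/107 ≈ 10.479*I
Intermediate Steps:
z = -21 (z = 7*(-3) = -21)
S(C) = -21/C
sqrt(V(-110) + S(-107)) = sqrt(-110 - 21/(-107)) = sqrt(-110 - 21*(-1/107)) = sqrt(-110 + 21/107) = sqrt(-11749/107) = I*sqrt(1257143)/107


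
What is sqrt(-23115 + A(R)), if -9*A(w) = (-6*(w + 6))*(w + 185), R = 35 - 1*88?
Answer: I*sqrt(27251) ≈ 165.08*I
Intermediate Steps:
R = -53 (R = 35 - 88 = -53)
A(w) = -(-36 - 6*w)*(185 + w)/9 (A(w) = -(-6*(w + 6))*(w + 185)/9 = -(-6*(6 + w))*(185 + w)/9 = -(-36 - 6*w)*(185 + w)/9)
sqrt(-23115 + A(R)) = sqrt(-23115 + (740 + (2/3)*(-53)**2 + (382/3)*(-53))) = sqrt(-23115 + (740 + (2/3)*2809 - 20246/3)) = sqrt(-23115 + (740 + 5618/3 - 20246/3)) = sqrt(-23115 - 4136) = sqrt(-27251) = I*sqrt(27251)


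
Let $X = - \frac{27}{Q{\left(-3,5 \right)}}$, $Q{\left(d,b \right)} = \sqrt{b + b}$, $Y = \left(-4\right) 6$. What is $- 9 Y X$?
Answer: $- \frac{2916 \sqrt{10}}{5} \approx -1844.2$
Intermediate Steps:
$Y = -24$
$Q{\left(d,b \right)} = \sqrt{2} \sqrt{b}$ ($Q{\left(d,b \right)} = \sqrt{2 b} = \sqrt{2} \sqrt{b}$)
$X = - \frac{27 \sqrt{10}}{10}$ ($X = - \frac{27}{\sqrt{2} \sqrt{5}} = - \frac{27}{\sqrt{10}} = - 27 \frac{\sqrt{10}}{10} = - \frac{27 \sqrt{10}}{10} \approx -8.5381$)
$- 9 Y X = \left(-9\right) \left(-24\right) \left(- \frac{27 \sqrt{10}}{10}\right) = 216 \left(- \frac{27 \sqrt{10}}{10}\right) = - \frac{2916 \sqrt{10}}{5}$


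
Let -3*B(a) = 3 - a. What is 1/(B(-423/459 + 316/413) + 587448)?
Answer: 63189/37120185188 ≈ 1.7023e-6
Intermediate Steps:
B(a) = -1 + a/3 (B(a) = -(3 - a)/3 = -1 + a/3)
1/(B(-423/459 + 316/413) + 587448) = 1/((-1 + (-423/459 + 316/413)/3) + 587448) = 1/((-1 + (-423*1/459 + 316*(1/413))/3) + 587448) = 1/((-1 + (-47/51 + 316/413)/3) + 587448) = 1/((-1 + (1/3)*(-3295/21063)) + 587448) = 1/((-1 - 3295/63189) + 587448) = 1/(-66484/63189 + 587448) = 1/(37120185188/63189) = 63189/37120185188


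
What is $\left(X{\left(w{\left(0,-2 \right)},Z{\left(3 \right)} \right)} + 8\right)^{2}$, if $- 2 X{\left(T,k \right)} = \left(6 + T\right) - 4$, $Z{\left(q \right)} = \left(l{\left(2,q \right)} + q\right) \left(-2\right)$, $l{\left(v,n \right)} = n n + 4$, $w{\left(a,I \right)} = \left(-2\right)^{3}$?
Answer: $121$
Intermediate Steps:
$w{\left(a,I \right)} = -8$
$l{\left(v,n \right)} = 4 + n^{2}$ ($l{\left(v,n \right)} = n^{2} + 4 = 4 + n^{2}$)
$Z{\left(q \right)} = -8 - 2 q - 2 q^{2}$ ($Z{\left(q \right)} = \left(\left(4 + q^{2}\right) + q\right) \left(-2\right) = \left(4 + q + q^{2}\right) \left(-2\right) = -8 - 2 q - 2 q^{2}$)
$X{\left(T,k \right)} = -1 - \frac{T}{2}$ ($X{\left(T,k \right)} = - \frac{\left(6 + T\right) - 4}{2} = - \frac{2 + T}{2} = -1 - \frac{T}{2}$)
$\left(X{\left(w{\left(0,-2 \right)},Z{\left(3 \right)} \right)} + 8\right)^{2} = \left(\left(-1 - -4\right) + 8\right)^{2} = \left(\left(-1 + 4\right) + 8\right)^{2} = \left(3 + 8\right)^{2} = 11^{2} = 121$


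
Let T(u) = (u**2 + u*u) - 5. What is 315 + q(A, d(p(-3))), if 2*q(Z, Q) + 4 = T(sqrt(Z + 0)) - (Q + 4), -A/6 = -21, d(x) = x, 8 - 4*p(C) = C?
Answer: 3465/8 ≈ 433.13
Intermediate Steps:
p(C) = 2 - C/4
A = 126 (A = -6*(-21) = 126)
T(u) = -5 + 2*u**2 (T(u) = (u**2 + u**2) - 5 = 2*u**2 - 5 = -5 + 2*u**2)
q(Z, Q) = -13/2 + Z - Q/2 (q(Z, Q) = -2 + ((-5 + 2*(sqrt(Z + 0))**2) - (Q + 4))/2 = -2 + ((-5 + 2*(sqrt(Z))**2) - (4 + Q))/2 = -2 + ((-5 + 2*Z) + (-4 - Q))/2 = -2 + (-9 - Q + 2*Z)/2 = -2 + (-9/2 + Z - Q/2) = -13/2 + Z - Q/2)
315 + q(A, d(p(-3))) = 315 + (-13/2 + 126 - (2 - 1/4*(-3))/2) = 315 + (-13/2 + 126 - (2 + 3/4)/2) = 315 + (-13/2 + 126 - 1/2*11/4) = 315 + (-13/2 + 126 - 11/8) = 315 + 945/8 = 3465/8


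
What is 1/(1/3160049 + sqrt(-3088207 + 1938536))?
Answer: 3160049/11480510770475640072 - 9985909682401*I*sqrt(1149671)/11480510770475640072 ≈ 2.7525e-13 - 0.00093264*I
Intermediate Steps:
1/(1/3160049 + sqrt(-3088207 + 1938536)) = 1/(1/3160049 + sqrt(-1149671)) = 1/(1/3160049 + I*sqrt(1149671))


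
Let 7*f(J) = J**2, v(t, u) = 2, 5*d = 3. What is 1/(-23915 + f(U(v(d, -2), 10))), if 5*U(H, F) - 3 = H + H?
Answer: -25/597868 ≈ -4.1815e-5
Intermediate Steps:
d = 3/5 (d = (1/5)*3 = 3/5 ≈ 0.60000)
U(H, F) = 3/5 + 2*H/5 (U(H, F) = 3/5 + (H + H)/5 = 3/5 + (2*H)/5 = 3/5 + 2*H/5)
f(J) = J**2/7
1/(-23915 + f(U(v(d, -2), 10))) = 1/(-23915 + (3/5 + (2/5)*2)**2/7) = 1/(-23915 + (3/5 + 4/5)**2/7) = 1/(-23915 + (7/5)**2/7) = 1/(-23915 + (1/7)*(49/25)) = 1/(-23915 + 7/25) = 1/(-597868/25) = -25/597868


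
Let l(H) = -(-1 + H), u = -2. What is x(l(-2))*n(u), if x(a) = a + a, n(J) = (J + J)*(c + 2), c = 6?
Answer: -192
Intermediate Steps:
n(J) = 16*J (n(J) = (J + J)*(6 + 2) = (2*J)*8 = 16*J)
l(H) = 1 - H
x(a) = 2*a
x(l(-2))*n(u) = (2*(1 - 1*(-2)))*(16*(-2)) = (2*(1 + 2))*(-32) = (2*3)*(-32) = 6*(-32) = -192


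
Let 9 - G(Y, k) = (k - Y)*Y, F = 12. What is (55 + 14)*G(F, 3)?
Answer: 8073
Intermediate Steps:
G(Y, k) = 9 - Y*(k - Y) (G(Y, k) = 9 - (k - Y)*Y = 9 - Y*(k - Y))
(55 + 14)*G(F, 3) = (55 + 14)*(9 + 12**2 - 1*12*3) = 69*(9 + 144 - 36) = 69*117 = 8073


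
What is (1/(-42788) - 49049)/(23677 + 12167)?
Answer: -2098708613/1533693072 ≈ -1.3684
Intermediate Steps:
(1/(-42788) - 49049)/(23677 + 12167) = (-1/42788 - 49049)/35844 = -2098708613/42788*1/35844 = -2098708613/1533693072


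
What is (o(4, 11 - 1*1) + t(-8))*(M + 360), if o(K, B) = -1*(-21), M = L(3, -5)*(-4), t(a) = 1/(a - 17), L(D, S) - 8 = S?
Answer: 182352/25 ≈ 7294.1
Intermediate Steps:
L(D, S) = 8 + S
t(a) = 1/(-17 + a)
M = -12 (M = (8 - 5)*(-4) = 3*(-4) = -12)
o(K, B) = 21
(o(4, 11 - 1*1) + t(-8))*(M + 360) = (21 + 1/(-17 - 8))*(-12 + 360) = (21 + 1/(-25))*348 = (21 - 1/25)*348 = (524/25)*348 = 182352/25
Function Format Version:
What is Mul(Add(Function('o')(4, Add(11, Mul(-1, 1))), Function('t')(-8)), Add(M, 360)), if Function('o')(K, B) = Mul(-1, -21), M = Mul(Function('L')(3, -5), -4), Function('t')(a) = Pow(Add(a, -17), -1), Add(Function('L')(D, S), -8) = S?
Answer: Rational(182352, 25) ≈ 7294.1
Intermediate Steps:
Function('L')(D, S) = Add(8, S)
Function('t')(a) = Pow(Add(-17, a), -1)
M = -12 (M = Mul(Add(8, -5), -4) = Mul(3, -4) = -12)
Function('o')(K, B) = 21
Mul(Add(Function('o')(4, Add(11, Mul(-1, 1))), Function('t')(-8)), Add(M, 360)) = Mul(Add(21, Pow(Add(-17, -8), -1)), Add(-12, 360)) = Mul(Add(21, Pow(-25, -1)), 348) = Mul(Add(21, Rational(-1, 25)), 348) = Mul(Rational(524, 25), 348) = Rational(182352, 25)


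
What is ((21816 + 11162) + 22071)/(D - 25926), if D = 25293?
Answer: -55049/633 ≈ -86.965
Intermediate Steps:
((21816 + 11162) + 22071)/(D - 25926) = ((21816 + 11162) + 22071)/(25293 - 25926) = (32978 + 22071)/(-633) = 55049*(-1/633) = -55049/633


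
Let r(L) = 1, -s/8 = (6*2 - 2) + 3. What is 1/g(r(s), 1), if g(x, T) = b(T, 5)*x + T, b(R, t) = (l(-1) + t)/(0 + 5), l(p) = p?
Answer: 5/9 ≈ 0.55556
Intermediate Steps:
s = -104 (s = -8*((6*2 - 2) + 3) = -8*((12 - 2) + 3) = -8*(10 + 3) = -8*13 = -104)
b(R, t) = -⅕ + t/5 (b(R, t) = (-1 + t)/(0 + 5) = (-1 + t)/5 = (-1 + t)*(⅕) = -⅕ + t/5)
g(x, T) = T + 4*x/5 (g(x, T) = (-⅕ + (⅕)*5)*x + T = (-⅕ + 1)*x + T = 4*x/5 + T = T + 4*x/5)
1/g(r(s), 1) = 1/(1 + (⅘)*1) = 1/(1 + ⅘) = 1/(9/5) = 5/9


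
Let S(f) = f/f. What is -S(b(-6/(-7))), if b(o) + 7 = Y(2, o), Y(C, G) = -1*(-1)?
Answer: -1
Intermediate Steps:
Y(C, G) = 1
b(o) = -6 (b(o) = -7 + 1 = -6)
S(f) = 1
-S(b(-6/(-7))) = -1*1 = -1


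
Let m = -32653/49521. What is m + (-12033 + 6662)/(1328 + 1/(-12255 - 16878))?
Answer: -68794015462/14625185493 ≈ -4.7038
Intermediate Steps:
m = -32653/49521 (m = -32653*1/49521 = -32653/49521 ≈ -0.65938)
m + (-12033 + 6662)/(1328 + 1/(-12255 - 16878)) = -32653/49521 + (-12033 + 6662)/(1328 + 1/(-12255 - 16878)) = -32653/49521 - 5371/(1328 + 1/(-29133)) = -32653/49521 - 5371/(1328 - 1/29133) = -32653/49521 - 5371/38688623/29133 = -32653/49521 - 5371*29133/38688623 = -32653/49521 - 1194453/295333 = -68794015462/14625185493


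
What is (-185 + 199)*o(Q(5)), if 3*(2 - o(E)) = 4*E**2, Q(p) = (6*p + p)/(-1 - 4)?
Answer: -2660/3 ≈ -886.67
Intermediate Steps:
Q(p) = -7*p/5 (Q(p) = (7*p)/(-5) = (7*p)*(-1/5) = -7*p/5)
o(E) = 2 - 4*E**2/3
(-185 + 199)*o(Q(5)) = (-185 + 199)*(2 - 4*(-7/5*5)**2/3) = 14*(2 - 4/3*(-7)**2) = 14*(2 - 4/3*49) = 14*(2 - 196/3) = 14*(-190/3) = -2660/3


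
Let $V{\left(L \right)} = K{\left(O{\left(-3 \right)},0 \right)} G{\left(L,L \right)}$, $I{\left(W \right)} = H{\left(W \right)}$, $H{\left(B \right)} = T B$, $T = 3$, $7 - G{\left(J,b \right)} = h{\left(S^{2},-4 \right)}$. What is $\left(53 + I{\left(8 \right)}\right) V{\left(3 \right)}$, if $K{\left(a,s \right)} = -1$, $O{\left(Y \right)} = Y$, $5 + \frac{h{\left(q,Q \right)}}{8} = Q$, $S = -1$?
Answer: $-6083$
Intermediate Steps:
$h{\left(q,Q \right)} = -40 + 8 Q$
$G{\left(J,b \right)} = 79$ ($G{\left(J,b \right)} = 7 - \left(-40 + 8 \left(-4\right)\right) = 7 - \left(-40 - 32\right) = 7 - -72 = 7 + 72 = 79$)
$H{\left(B \right)} = 3 B$
$I{\left(W \right)} = 3 W$
$V{\left(L \right)} = -79$ ($V{\left(L \right)} = \left(-1\right) 79 = -79$)
$\left(53 + I{\left(8 \right)}\right) V{\left(3 \right)} = \left(53 + 3 \cdot 8\right) \left(-79\right) = \left(53 + 24\right) \left(-79\right) = 77 \left(-79\right) = -6083$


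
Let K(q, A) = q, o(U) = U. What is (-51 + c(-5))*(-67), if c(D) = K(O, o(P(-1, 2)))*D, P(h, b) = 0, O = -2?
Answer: 2747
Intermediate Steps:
c(D) = -2*D
(-51 + c(-5))*(-67) = (-51 - 2*(-5))*(-67) = (-51 + 10)*(-67) = -41*(-67) = 2747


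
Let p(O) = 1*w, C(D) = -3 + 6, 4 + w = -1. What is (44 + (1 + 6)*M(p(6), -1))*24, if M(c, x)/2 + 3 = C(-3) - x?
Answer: 1392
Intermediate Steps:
w = -5 (w = -4 - 1 = -5)
C(D) = 3
p(O) = -5 (p(O) = 1*(-5) = -5)
M(c, x) = -2*x (M(c, x) = -6 + 2*(3 - x) = -6 + (6 - 2*x) = -2*x)
(44 + (1 + 6)*M(p(6), -1))*24 = (44 + (1 + 6)*(-2*(-1)))*24 = (44 + 7*2)*24 = (44 + 14)*24 = 58*24 = 1392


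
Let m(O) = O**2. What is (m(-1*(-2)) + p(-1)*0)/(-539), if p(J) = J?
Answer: -4/539 ≈ -0.0074212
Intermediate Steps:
(m(-1*(-2)) + p(-1)*0)/(-539) = ((-1*(-2))**2 - 1*0)/(-539) = (2**2 + 0)*(-1/539) = (4 + 0)*(-1/539) = 4*(-1/539) = -4/539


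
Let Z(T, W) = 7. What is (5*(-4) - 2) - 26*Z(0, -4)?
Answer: -204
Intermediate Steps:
(5*(-4) - 2) - 26*Z(0, -4) = (5*(-4) - 2) - 26*7 = (-20 - 2) - 182 = -22 - 182 = -204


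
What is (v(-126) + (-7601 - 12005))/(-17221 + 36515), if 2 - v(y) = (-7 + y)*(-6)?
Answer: -10201/9647 ≈ -1.0574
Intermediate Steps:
v(y) = -40 + 6*y (v(y) = 2 - (-7 + y)*(-6) = 2 - (42 - 6*y) = 2 + (-42 + 6*y) = -40 + 6*y)
(v(-126) + (-7601 - 12005))/(-17221 + 36515) = ((-40 + 6*(-126)) + (-7601 - 12005))/(-17221 + 36515) = ((-40 - 756) - 19606)/19294 = (-796 - 19606)*(1/19294) = -20402*1/19294 = -10201/9647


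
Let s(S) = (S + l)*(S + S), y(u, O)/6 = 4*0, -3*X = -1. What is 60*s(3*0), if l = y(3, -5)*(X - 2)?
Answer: 0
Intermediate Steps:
X = ⅓ (X = -⅓*(-1) = ⅓ ≈ 0.33333)
y(u, O) = 0 (y(u, O) = 6*(4*0) = 6*0 = 0)
l = 0 (l = 0*(⅓ - 2) = 0*(-5/3) = 0)
s(S) = 2*S² (s(S) = (S + 0)*(S + S) = S*(2*S) = 2*S²)
60*s(3*0) = 60*(2*(3*0)²) = 60*(2*0²) = 60*(2*0) = 60*0 = 0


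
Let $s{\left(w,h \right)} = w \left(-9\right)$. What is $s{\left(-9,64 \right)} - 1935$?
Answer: $-1854$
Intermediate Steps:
$s{\left(w,h \right)} = - 9 w$
$s{\left(-9,64 \right)} - 1935 = \left(-9\right) \left(-9\right) - 1935 = 81 - 1935 = -1854$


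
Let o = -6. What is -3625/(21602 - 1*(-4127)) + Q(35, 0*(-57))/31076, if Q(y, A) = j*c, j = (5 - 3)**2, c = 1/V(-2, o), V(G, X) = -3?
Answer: -84513604/599665803 ≈ -0.14093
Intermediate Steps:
c = -1/3 (c = 1/(-3) = -1/3 ≈ -0.33333)
j = 4 (j = 2**2 = 4)
Q(y, A) = -4/3 (Q(y, A) = 4*(-1/3) = -4/3)
-3625/(21602 - 1*(-4127)) + Q(35, 0*(-57))/31076 = -3625/(21602 - 1*(-4127)) - 4/3/31076 = -3625/(21602 + 4127) - 4/3*1/31076 = -3625/25729 - 1/23307 = -84513604/599665803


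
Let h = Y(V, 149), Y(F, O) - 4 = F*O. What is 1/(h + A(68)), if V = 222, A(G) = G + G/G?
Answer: 1/33151 ≈ 3.0165e-5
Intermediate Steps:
A(G) = 1 + G (A(G) = G + 1 = 1 + G)
Y(F, O) = 4 + F*O
h = 33082 (h = 4 + 222*149 = 4 + 33078 = 33082)
1/(h + A(68)) = 1/(33082 + (1 + 68)) = 1/(33082 + 69) = 1/33151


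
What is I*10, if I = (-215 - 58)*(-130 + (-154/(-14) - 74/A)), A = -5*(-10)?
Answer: 1644552/5 ≈ 3.2891e+5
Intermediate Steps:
A = 50
I = 822276/25 (I = (-215 - 58)*(-130 + (-154/(-14) - 74/50)) = -273*(-130 + (-154*(-1/14) - 74*1/50)) = -273*(-130 + (11 - 37/25)) = -273*(-130 + 238/25) = -273*(-3012/25) = 822276/25 ≈ 32891.)
I*10 = (822276/25)*10 = 1644552/5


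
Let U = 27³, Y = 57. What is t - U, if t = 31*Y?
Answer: -17916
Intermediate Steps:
U = 19683
t = 1767 (t = 31*57 = 1767)
t - U = 1767 - 1*19683 = 1767 - 19683 = -17916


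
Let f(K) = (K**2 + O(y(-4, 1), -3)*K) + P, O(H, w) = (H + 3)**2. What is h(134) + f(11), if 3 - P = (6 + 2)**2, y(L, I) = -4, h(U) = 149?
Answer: 220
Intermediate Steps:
O(H, w) = (3 + H)**2
P = -61 (P = 3 - (6 + 2)**2 = 3 - 1*8**2 = 3 - 1*64 = 3 - 64 = -61)
f(K) = -61 + K + K**2 (f(K) = (K**2 + (3 - 4)**2*K) - 61 = (K**2 + (-1)**2*K) - 61 = (K**2 + 1*K) - 61 = (K**2 + K) - 61 = (K + K**2) - 61 = -61 + K + K**2)
h(134) + f(11) = 149 + (-61 + 11 + 11**2) = 149 + (-61 + 11 + 121) = 149 + 71 = 220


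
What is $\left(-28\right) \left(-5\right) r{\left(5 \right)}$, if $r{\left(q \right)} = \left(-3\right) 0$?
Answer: $0$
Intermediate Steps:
$r{\left(q \right)} = 0$
$\left(-28\right) \left(-5\right) r{\left(5 \right)} = \left(-28\right) \left(-5\right) 0 = 140 \cdot 0 = 0$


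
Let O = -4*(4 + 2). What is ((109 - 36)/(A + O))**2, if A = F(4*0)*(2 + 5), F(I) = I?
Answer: 5329/576 ≈ 9.2517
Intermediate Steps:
A = 0 (A = (4*0)*(2 + 5) = 0*7 = 0)
O = -24 (O = -4*6 = -24)
((109 - 36)/(A + O))**2 = ((109 - 36)/(0 - 24))**2 = (73/(-24))**2 = (73*(-1/24))**2 = (-73/24)**2 = 5329/576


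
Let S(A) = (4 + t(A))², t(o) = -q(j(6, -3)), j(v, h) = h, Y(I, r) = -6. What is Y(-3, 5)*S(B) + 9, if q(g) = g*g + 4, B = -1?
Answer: -477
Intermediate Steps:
q(g) = 4 + g² (q(g) = g² + 4 = 4 + g²)
t(o) = -13 (t(o) = -(4 + (-3)²) = -(4 + 9) = -1*13 = -13)
S(A) = 81 (S(A) = (4 - 13)² = (-9)² = 81)
Y(-3, 5)*S(B) + 9 = -6*81 + 9 = -486 + 9 = -477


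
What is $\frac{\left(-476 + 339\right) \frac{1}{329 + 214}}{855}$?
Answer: $- \frac{137}{464265} \approx -0.00029509$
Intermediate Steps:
$\frac{\left(-476 + 339\right) \frac{1}{329 + 214}}{855} = - \frac{137}{543} \cdot \frac{1}{855} = \left(-137\right) \frac{1}{543} \cdot \frac{1}{855} = \left(- \frac{137}{543}\right) \frac{1}{855} = - \frac{137}{464265}$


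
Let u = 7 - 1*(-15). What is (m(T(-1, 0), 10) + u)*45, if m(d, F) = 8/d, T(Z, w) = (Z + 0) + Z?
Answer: 810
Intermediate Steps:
u = 22 (u = 7 + 15 = 22)
T(Z, w) = 2*Z (T(Z, w) = Z + Z = 2*Z)
(m(T(-1, 0), 10) + u)*45 = (8/((2*(-1))) + 22)*45 = (8/(-2) + 22)*45 = (8*(-½) + 22)*45 = (-4 + 22)*45 = 18*45 = 810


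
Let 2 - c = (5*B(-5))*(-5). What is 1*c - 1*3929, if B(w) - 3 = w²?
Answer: -3227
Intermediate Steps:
B(w) = 3 + w²
c = 702 (c = 2 - 5*(3 + (-5)²)*(-5) = 2 - 5*(3 + 25)*(-5) = 2 - 5*28*(-5) = 2 - 140*(-5) = 2 - 1*(-700) = 2 + 700 = 702)
1*c - 1*3929 = 1*702 - 1*3929 = 702 - 3929 = -3227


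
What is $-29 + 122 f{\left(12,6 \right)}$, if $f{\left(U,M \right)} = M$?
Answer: $703$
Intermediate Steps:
$-29 + 122 f{\left(12,6 \right)} = -29 + 122 \cdot 6 = -29 + 732 = 703$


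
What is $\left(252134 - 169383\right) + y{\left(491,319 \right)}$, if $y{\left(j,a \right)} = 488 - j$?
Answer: $82748$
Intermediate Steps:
$\left(252134 - 169383\right) + y{\left(491,319 \right)} = \left(252134 - 169383\right) + \left(488 - 491\right) = 82751 + \left(488 - 491\right) = 82751 - 3 = 82748$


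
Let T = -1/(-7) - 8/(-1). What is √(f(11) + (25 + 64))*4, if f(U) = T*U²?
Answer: 16*√3290/7 ≈ 131.11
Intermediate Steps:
T = 57/7 (T = -1*(-⅐) - 8*(-1) = ⅐ + 8 = 57/7 ≈ 8.1429)
f(U) = 57*U²/7
√(f(11) + (25 + 64))*4 = √((57/7)*11² + (25 + 64))*4 = √((57/7)*121 + 89)*4 = √(6897/7 + 89)*4 = √(7520/7)*4 = (4*√3290/7)*4 = 16*√3290/7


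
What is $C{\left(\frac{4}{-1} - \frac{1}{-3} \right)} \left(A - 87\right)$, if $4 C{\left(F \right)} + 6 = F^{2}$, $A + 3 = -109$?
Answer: $- \frac{13333}{36} \approx -370.36$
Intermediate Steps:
$A = -112$ ($A = -3 - 109 = -112$)
$C{\left(F \right)} = - \frac{3}{2} + \frac{F^{2}}{4}$
$C{\left(\frac{4}{-1} - \frac{1}{-3} \right)} \left(A - 87\right) = \left(- \frac{3}{2} + \frac{\left(\frac{4}{-1} - \frac{1}{-3}\right)^{2}}{4}\right) \left(-112 - 87\right) = \left(- \frac{3}{2} + \frac{\left(4 \left(-1\right) - - \frac{1}{3}\right)^{2}}{4}\right) \left(-199\right) = \left(- \frac{3}{2} + \frac{\left(-4 + \frac{1}{3}\right)^{2}}{4}\right) \left(-199\right) = \left(- \frac{3}{2} + \frac{\left(- \frac{11}{3}\right)^{2}}{4}\right) \left(-199\right) = \left(- \frac{3}{2} + \frac{1}{4} \cdot \frac{121}{9}\right) \left(-199\right) = \left(- \frac{3}{2} + \frac{121}{36}\right) \left(-199\right) = \frac{67}{36} \left(-199\right) = - \frac{13333}{36}$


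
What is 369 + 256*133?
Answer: 34417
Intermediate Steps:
369 + 256*133 = 369 + 34048 = 34417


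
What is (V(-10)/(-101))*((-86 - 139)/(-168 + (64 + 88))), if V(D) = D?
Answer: 1125/808 ≈ 1.3923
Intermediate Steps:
(V(-10)/(-101))*((-86 - 139)/(-168 + (64 + 88))) = (-10/(-101))*((-86 - 139)/(-168 + (64 + 88))) = (-10*(-1/101))*(-225/(-168 + 152)) = 10*(-225/(-16))/101 = 10*(-225*(-1/16))/101 = (10/101)*(225/16) = 1125/808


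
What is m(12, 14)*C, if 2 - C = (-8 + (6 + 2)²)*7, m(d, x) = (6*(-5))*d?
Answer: 140400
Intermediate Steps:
m(d, x) = -30*d
C = -390 (C = 2 - (-8 + (6 + 2)²)*7 = 2 - (-8 + 8²)*7 = 2 - (-8 + 64)*7 = 2 - 56*7 = 2 - 1*392 = 2 - 392 = -390)
m(12, 14)*C = -30*12*(-390) = -360*(-390) = 140400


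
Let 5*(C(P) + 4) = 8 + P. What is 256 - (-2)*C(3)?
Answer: 1262/5 ≈ 252.40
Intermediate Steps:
C(P) = -12/5 + P/5 (C(P) = -4 + (8 + P)/5 = -4 + (8/5 + P/5) = -12/5 + P/5)
256 - (-2)*C(3) = 256 - (-2)*(-12/5 + (⅕)*3) = 256 - (-2)*(-12/5 + ⅗) = 256 - (-2)*(-9)/5 = 256 - 1*18/5 = 256 - 18/5 = 1262/5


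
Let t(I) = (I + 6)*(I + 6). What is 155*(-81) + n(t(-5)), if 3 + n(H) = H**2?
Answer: -12557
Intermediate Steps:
t(I) = (6 + I)**2 (t(I) = (6 + I)*(6 + I) = (6 + I)**2)
n(H) = -3 + H**2
155*(-81) + n(t(-5)) = 155*(-81) + (-3 + ((6 - 5)**2)**2) = -12555 + (-3 + (1**2)**2) = -12555 + (-3 + 1**2) = -12555 + (-3 + 1) = -12555 - 2 = -12557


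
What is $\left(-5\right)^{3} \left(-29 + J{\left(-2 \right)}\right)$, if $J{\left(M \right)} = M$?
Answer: $3875$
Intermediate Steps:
$\left(-5\right)^{3} \left(-29 + J{\left(-2 \right)}\right) = \left(-5\right)^{3} \left(-29 - 2\right) = \left(-125\right) \left(-31\right) = 3875$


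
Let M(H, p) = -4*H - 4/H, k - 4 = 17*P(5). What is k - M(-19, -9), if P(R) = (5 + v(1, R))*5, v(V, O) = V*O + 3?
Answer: 19623/19 ≈ 1032.8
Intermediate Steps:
v(V, O) = 3 + O*V (v(V, O) = O*V + 3 = 3 + O*V)
P(R) = 40 + 5*R (P(R) = (5 + (3 + R*1))*5 = (5 + (3 + R))*5 = (8 + R)*5 = 40 + 5*R)
k = 1109 (k = 4 + 17*(40 + 5*5) = 4 + 17*(40 + 25) = 4 + 17*65 = 4 + 1105 = 1109)
k - M(-19, -9) = 1109 - (-4*(-19) - 4/(-19)) = 1109 - (76 - 4*(-1/19)) = 1109 - (76 + 4/19) = 1109 - 1*1448/19 = 1109 - 1448/19 = 19623/19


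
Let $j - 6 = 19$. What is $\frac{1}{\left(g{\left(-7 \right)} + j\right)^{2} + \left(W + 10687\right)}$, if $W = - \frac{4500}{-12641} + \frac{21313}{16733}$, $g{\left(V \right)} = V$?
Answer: $\frac{211521853}{2329411839516} \approx 9.0805 \cdot 10^{-5}$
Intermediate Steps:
$j = 25$ ($j = 6 + 19 = 25$)
$W = \frac{344716133}{211521853}$ ($W = \left(-4500\right) \left(- \frac{1}{12641}\right) + 21313 \cdot \frac{1}{16733} = \frac{4500}{12641} + \frac{21313}{16733} = \frac{344716133}{211521853} \approx 1.6297$)
$\frac{1}{\left(g{\left(-7 \right)} + j\right)^{2} + \left(W + 10687\right)} = \frac{1}{\left(-7 + 25\right)^{2} + \left(\frac{344716133}{211521853} + 10687\right)} = \frac{1}{18^{2} + \frac{2260878759144}{211521853}} = \frac{1}{324 + \frac{2260878759144}{211521853}} = \frac{1}{\frac{2329411839516}{211521853}} = \frac{211521853}{2329411839516}$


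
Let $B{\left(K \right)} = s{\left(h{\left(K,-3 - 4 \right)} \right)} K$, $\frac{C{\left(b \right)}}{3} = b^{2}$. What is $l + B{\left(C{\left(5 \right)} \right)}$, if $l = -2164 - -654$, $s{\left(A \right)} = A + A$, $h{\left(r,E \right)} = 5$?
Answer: $-760$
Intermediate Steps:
$s{\left(A \right)} = 2 A$
$l = -1510$ ($l = -2164 + 654 = -1510$)
$C{\left(b \right)} = 3 b^{2}$
$B{\left(K \right)} = 10 K$ ($B{\left(K \right)} = 2 \cdot 5 K = 10 K$)
$l + B{\left(C{\left(5 \right)} \right)} = -1510 + 10 \cdot 3 \cdot 5^{2} = -1510 + 10 \cdot 3 \cdot 25 = -1510 + 10 \cdot 75 = -1510 + 750 = -760$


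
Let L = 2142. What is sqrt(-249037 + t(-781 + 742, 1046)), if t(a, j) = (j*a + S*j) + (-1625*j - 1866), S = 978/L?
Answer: I*sqrt(253747060917)/357 ≈ 1411.0*I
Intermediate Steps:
S = 163/357 (S = 978/2142 = 978*(1/2142) = 163/357 ≈ 0.45658)
t(a, j) = -1866 - 579962*j/357 + a*j (t(a, j) = (j*a + 163*j/357) + (-1625*j - 1866) = (a*j + 163*j/357) + (-1866 - 1625*j) = (163*j/357 + a*j) + (-1866 - 1625*j) = -1866 - 579962*j/357 + a*j)
sqrt(-249037 + t(-781 + 742, 1046)) = sqrt(-249037 + (-1866 - 579962/357*1046 + (-781 + 742)*1046)) = sqrt(-249037 + (-1866 - 606640252/357 - 39*1046)) = sqrt(-249037 + (-1866 - 606640252/357 - 40794)) = sqrt(-249037 - 621869872/357) = sqrt(-710776081/357) = I*sqrt(253747060917)/357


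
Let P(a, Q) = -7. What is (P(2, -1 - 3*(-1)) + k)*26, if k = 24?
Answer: 442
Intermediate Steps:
(P(2, -1 - 3*(-1)) + k)*26 = (-7 + 24)*26 = 17*26 = 442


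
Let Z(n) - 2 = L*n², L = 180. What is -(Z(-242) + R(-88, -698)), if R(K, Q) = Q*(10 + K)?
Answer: -10595966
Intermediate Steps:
Z(n) = 2 + 180*n²
-(Z(-242) + R(-88, -698)) = -((2 + 180*(-242)²) - 698*(10 - 88)) = -((2 + 180*58564) - 698*(-78)) = -((2 + 10541520) + 54444) = -(10541522 + 54444) = -1*10595966 = -10595966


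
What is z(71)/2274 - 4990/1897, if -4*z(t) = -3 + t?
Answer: -11379509/4313778 ≈ -2.6379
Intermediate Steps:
z(t) = 3/4 - t/4 (z(t) = -(-3 + t)/4 = 3/4 - t/4)
z(71)/2274 - 4990/1897 = (3/4 - 1/4*71)/2274 - 4990/1897 = (3/4 - 71/4)*(1/2274) - 4990*1/1897 = -17*1/2274 - 4990/1897 = -17/2274 - 4990/1897 = -11379509/4313778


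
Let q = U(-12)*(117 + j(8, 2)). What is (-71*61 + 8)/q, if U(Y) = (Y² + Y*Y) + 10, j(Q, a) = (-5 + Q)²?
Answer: -1441/12516 ≈ -0.11513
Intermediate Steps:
U(Y) = 10 + 2*Y² (U(Y) = (Y² + Y²) + 10 = 2*Y² + 10 = 10 + 2*Y²)
q = 37548 (q = (10 + 2*(-12)²)*(117 + (-5 + 8)²) = (10 + 2*144)*(117 + 3²) = (10 + 288)*(117 + 9) = 298*126 = 37548)
(-71*61 + 8)/q = (-71*61 + 8)/37548 = (-4331 + 8)*(1/37548) = -4323*1/37548 = -1441/12516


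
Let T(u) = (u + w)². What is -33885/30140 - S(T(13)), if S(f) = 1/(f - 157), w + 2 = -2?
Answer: -31814/28633 ≈ -1.1111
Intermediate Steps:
w = -4 (w = -2 - 2 = -4)
T(u) = (-4 + u)² (T(u) = (u - 4)² = (-4 + u)²)
S(f) = 1/(-157 + f)
-33885/30140 - S(T(13)) = -33885/30140 - 1/(-157 + (-4 + 13)²) = -33885*1/30140 - 1/(-157 + 9²) = -6777/6028 - 1/(-157 + 81) = -6777/6028 - 1/(-76) = -6777/6028 - 1*(-1/76) = -6777/6028 + 1/76 = -31814/28633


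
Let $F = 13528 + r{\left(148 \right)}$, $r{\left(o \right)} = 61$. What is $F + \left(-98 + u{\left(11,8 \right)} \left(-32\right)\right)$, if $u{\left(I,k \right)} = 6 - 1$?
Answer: $13331$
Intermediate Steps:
$u{\left(I,k \right)} = 5$ ($u{\left(I,k \right)} = 6 - 1 = 5$)
$F = 13589$ ($F = 13528 + 61 = 13589$)
$F + \left(-98 + u{\left(11,8 \right)} \left(-32\right)\right) = 13589 + \left(-98 + 5 \left(-32\right)\right) = 13589 - 258 = 13331$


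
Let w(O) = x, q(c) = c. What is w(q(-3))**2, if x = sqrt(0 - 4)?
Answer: -4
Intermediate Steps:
x = 2*I (x = sqrt(-4) = 2*I ≈ 2.0*I)
w(O) = 2*I
w(q(-3))**2 = (2*I)**2 = -4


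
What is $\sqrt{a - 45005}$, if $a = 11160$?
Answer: $i \sqrt{33845} \approx 183.97 i$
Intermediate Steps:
$\sqrt{a - 45005} = \sqrt{11160 - 45005} = \sqrt{-33845} = i \sqrt{33845}$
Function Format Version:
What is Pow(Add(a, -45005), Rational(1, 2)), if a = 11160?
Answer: Mul(I, Pow(33845, Rational(1, 2))) ≈ Mul(183.97, I)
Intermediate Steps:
Pow(Add(a, -45005), Rational(1, 2)) = Pow(Add(11160, -45005), Rational(1, 2)) = Pow(-33845, Rational(1, 2)) = Mul(I, Pow(33845, Rational(1, 2)))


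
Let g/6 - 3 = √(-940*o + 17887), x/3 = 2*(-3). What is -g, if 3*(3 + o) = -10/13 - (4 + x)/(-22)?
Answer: -18 - 18*√48049287/143 ≈ -890.53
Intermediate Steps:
x = -18 (x = 3*(2*(-3)) = 3*(-6) = -18)
o = -496/143 (o = -3 + (-10/13 - (4 - 18)/(-22))/3 = -3 + (-10*1/13 - 1*(-14)*(-1/22))/3 = -3 + (-10/13 + 14*(-1/22))/3 = -3 + (-10/13 - 7/11)/3 = -3 + (⅓)*(-201/143) = -3 - 67/143 = -496/143 ≈ -3.4685)
g = 18 + 18*√48049287/143 (g = 18 + 6*√(-940*(-496/143) + 17887) = 18 + 6*√(466240/143 + 17887) = 18 + 6*√(3024081/143) = 18 + 6*(3*√48049287/143) = 18 + 18*√48049287/143 ≈ 890.53)
-g = -(18 + 18*√48049287/143) = -18 - 18*√48049287/143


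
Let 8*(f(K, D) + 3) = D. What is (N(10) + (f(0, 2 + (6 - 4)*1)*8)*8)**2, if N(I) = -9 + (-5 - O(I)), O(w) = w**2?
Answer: 75076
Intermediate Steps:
f(K, D) = -3 + D/8
N(I) = -14 - I**2 (N(I) = -9 + (-5 - I**2) = -14 - I**2)
(N(10) + (f(0, 2 + (6 - 4)*1)*8)*8)**2 = ((-14 - 1*10**2) + ((-3 + (2 + (6 - 4)*1)/8)*8)*8)**2 = ((-14 - 1*100) + ((-3 + (2 + 2*1)/8)*8)*8)**2 = ((-14 - 100) + ((-3 + (2 + 2)/8)*8)*8)**2 = (-114 + ((-3 + (1/8)*4)*8)*8)**2 = (-114 + ((-3 + 1/2)*8)*8)**2 = (-114 - 5/2*8*8)**2 = (-114 - 20*8)**2 = (-114 - 160)**2 = (-274)**2 = 75076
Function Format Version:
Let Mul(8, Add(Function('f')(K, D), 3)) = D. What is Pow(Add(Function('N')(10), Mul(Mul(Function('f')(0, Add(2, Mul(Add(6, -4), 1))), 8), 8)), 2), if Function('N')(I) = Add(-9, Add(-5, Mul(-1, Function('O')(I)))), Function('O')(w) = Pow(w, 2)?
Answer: 75076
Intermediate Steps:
Function('f')(K, D) = Add(-3, Mul(Rational(1, 8), D))
Function('N')(I) = Add(-14, Mul(-1, Pow(I, 2))) (Function('N')(I) = Add(-9, Add(-5, Mul(-1, Pow(I, 2)))) = Add(-14, Mul(-1, Pow(I, 2))))
Pow(Add(Function('N')(10), Mul(Mul(Function('f')(0, Add(2, Mul(Add(6, -4), 1))), 8), 8)), 2) = Pow(Add(Add(-14, Mul(-1, Pow(10, 2))), Mul(Mul(Add(-3, Mul(Rational(1, 8), Add(2, Mul(Add(6, -4), 1)))), 8), 8)), 2) = Pow(Add(Add(-14, Mul(-1, 100)), Mul(Mul(Add(-3, Mul(Rational(1, 8), Add(2, Mul(2, 1)))), 8), 8)), 2) = Pow(Add(Add(-14, -100), Mul(Mul(Add(-3, Mul(Rational(1, 8), Add(2, 2))), 8), 8)), 2) = Pow(Add(-114, Mul(Mul(Add(-3, Mul(Rational(1, 8), 4)), 8), 8)), 2) = Pow(Add(-114, Mul(Mul(Add(-3, Rational(1, 2)), 8), 8)), 2) = Pow(Add(-114, Mul(Mul(Rational(-5, 2), 8), 8)), 2) = Pow(Add(-114, Mul(-20, 8)), 2) = Pow(Add(-114, -160), 2) = Pow(-274, 2) = 75076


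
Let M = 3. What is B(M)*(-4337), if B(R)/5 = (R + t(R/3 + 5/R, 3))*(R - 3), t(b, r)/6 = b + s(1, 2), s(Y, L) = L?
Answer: 0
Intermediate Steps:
t(b, r) = 12 + 6*b (t(b, r) = 6*(b + 2) = 6*(2 + b) = 12 + 6*b)
B(R) = 5*(-3 + R)*(12 + 3*R + 30/R) (B(R) = 5*((R + (12 + 6*(R/3 + 5/R)))*(R - 3)) = 5*((R + (12 + 6*(R*(1/3) + 5/R)))*(-3 + R)) = 5*((R + (12 + 6*(R/3 + 5/R)))*(-3 + R)) = 5*((R + (12 + 6*(5/R + R/3)))*(-3 + R)) = 5*((R + (12 + (2*R + 30/R)))*(-3 + R)) = 5*((R + (12 + 2*R + 30/R))*(-3 + R)) = 5*((12 + 3*R + 30/R)*(-3 + R)) = 5*((-3 + R)*(12 + 3*R + 30/R)) = 5*(-3 + R)*(12 + 3*R + 30/R))
B(M)*(-4337) = (-30 - 450/3 + 15*3 + 15*3**2)*(-4337) = (-30 - 450*1/3 + 45 + 15*9)*(-4337) = (-30 - 150 + 45 + 135)*(-4337) = 0*(-4337) = 0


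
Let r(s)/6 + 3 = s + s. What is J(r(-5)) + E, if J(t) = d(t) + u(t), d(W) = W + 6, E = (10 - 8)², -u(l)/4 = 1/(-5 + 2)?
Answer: -200/3 ≈ -66.667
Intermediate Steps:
u(l) = 4/3 (u(l) = -4/(-5 + 2) = -4/(-3) = -4*(-⅓) = 4/3)
E = 4 (E = 2² = 4)
d(W) = 6 + W
r(s) = -18 + 12*s (r(s) = -18 + 6*(s + s) = -18 + 6*(2*s) = -18 + 12*s)
J(t) = 22/3 + t (J(t) = (6 + t) + 4/3 = 22/3 + t)
J(r(-5)) + E = (22/3 + (-18 + 12*(-5))) + 4 = (22/3 + (-18 - 60)) + 4 = (22/3 - 78) + 4 = -212/3 + 4 = -200/3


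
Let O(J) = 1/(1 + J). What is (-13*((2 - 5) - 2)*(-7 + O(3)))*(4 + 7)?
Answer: -19305/4 ≈ -4826.3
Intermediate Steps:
(-13*((2 - 5) - 2)*(-7 + O(3)))*(4 + 7) = (-13*((2 - 5) - 2)*(-7 + 1/(1 + 3)))*(4 + 7) = -13*(-3 - 2)*(-7 + 1/4)*11 = -(-65)*(-7 + ¼)*11 = -(-65)*(-27)/4*11 = -13*135/4*11 = -1755/4*11 = -19305/4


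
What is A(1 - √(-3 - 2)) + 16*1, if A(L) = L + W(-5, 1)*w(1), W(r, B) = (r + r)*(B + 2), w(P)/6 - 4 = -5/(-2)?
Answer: -1153 - I*√5 ≈ -1153.0 - 2.2361*I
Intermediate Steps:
w(P) = 39 (w(P) = 24 + 6*(-5/(-2)) = 24 + 6*(-5*(-½)) = 24 + 6*(5/2) = 24 + 15 = 39)
W(r, B) = 2*r*(2 + B) (W(r, B) = (2*r)*(2 + B) = 2*r*(2 + B))
A(L) = -1170 + L (A(L) = L + (2*(-5)*(2 + 1))*39 = L + (2*(-5)*3)*39 = L - 30*39 = L - 1170 = -1170 + L)
A(1 - √(-3 - 2)) + 16*1 = (-1170 + (1 - √(-3 - 2))) + 16*1 = (-1170 + (1 - √(-5))) + 16 = (-1170 + (1 - I*√5)) + 16 = (-1169 - I*√5) + 16 = -1153 - I*√5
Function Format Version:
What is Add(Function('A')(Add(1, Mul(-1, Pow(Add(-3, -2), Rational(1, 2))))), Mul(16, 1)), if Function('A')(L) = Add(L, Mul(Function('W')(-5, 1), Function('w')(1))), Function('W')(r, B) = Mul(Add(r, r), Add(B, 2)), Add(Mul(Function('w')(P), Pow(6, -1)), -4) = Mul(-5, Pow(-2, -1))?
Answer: Add(-1153, Mul(-1, I, Pow(5, Rational(1, 2)))) ≈ Add(-1153.0, Mul(-2.2361, I))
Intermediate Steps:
Function('w')(P) = 39 (Function('w')(P) = Add(24, Mul(6, Mul(-5, Pow(-2, -1)))) = Add(24, Mul(6, Mul(-5, Rational(-1, 2)))) = Add(24, Mul(6, Rational(5, 2))) = Add(24, 15) = 39)
Function('W')(r, B) = Mul(2, r, Add(2, B)) (Function('W')(r, B) = Mul(Mul(2, r), Add(2, B)) = Mul(2, r, Add(2, B)))
Function('A')(L) = Add(-1170, L) (Function('A')(L) = Add(L, Mul(Mul(2, -5, Add(2, 1)), 39)) = Add(L, Mul(Mul(2, -5, 3), 39)) = Add(L, Mul(-30, 39)) = Add(L, -1170) = Add(-1170, L))
Add(Function('A')(Add(1, Mul(-1, Pow(Add(-3, -2), Rational(1, 2))))), Mul(16, 1)) = Add(Add(-1170, Add(1, Mul(-1, Pow(Add(-3, -2), Rational(1, 2))))), Mul(16, 1)) = Add(Add(-1170, Add(1, Mul(-1, Pow(-5, Rational(1, 2))))), 16) = Add(Add(-1170, Add(1, Mul(-1, Mul(I, Pow(5, Rational(1, 2)))))), 16) = Add(Add(-1170, Add(1, Mul(-1, I, Pow(5, Rational(1, 2))))), 16) = Add(Add(-1169, Mul(-1, I, Pow(5, Rational(1, 2)))), 16) = Add(-1153, Mul(-1, I, Pow(5, Rational(1, 2))))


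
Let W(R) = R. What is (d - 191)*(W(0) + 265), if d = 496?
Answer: 80825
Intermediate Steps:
(d - 191)*(W(0) + 265) = (496 - 191)*(0 + 265) = 305*265 = 80825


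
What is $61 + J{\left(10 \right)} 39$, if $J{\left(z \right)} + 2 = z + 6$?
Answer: $607$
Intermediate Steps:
$J{\left(z \right)} = 4 + z$ ($J{\left(z \right)} = -2 + \left(z + 6\right) = -2 + \left(6 + z\right) = 4 + z$)
$61 + J{\left(10 \right)} 39 = 61 + \left(4 + 10\right) 39 = 61 + 14 \cdot 39 = 61 + 546 = 607$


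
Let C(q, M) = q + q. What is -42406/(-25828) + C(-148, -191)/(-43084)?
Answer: 229333149/139096694 ≈ 1.6487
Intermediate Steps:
C(q, M) = 2*q
-42406/(-25828) + C(-148, -191)/(-43084) = -42406/(-25828) + (2*(-148))/(-43084) = -42406*(-1/25828) - 296*(-1/43084) = 21203/12914 + 74/10771 = 229333149/139096694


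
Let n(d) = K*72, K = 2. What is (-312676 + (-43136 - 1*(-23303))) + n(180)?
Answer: -332365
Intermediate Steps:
n(d) = 144 (n(d) = 2*72 = 144)
(-312676 + (-43136 - 1*(-23303))) + n(180) = (-312676 + (-43136 - 1*(-23303))) + 144 = (-312676 + (-43136 + 23303)) + 144 = (-312676 - 19833) + 144 = -332509 + 144 = -332365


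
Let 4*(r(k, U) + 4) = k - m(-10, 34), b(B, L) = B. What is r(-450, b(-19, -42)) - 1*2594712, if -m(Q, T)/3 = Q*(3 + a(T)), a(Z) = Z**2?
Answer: -2603521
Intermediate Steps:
m(Q, T) = -3*Q*(3 + T**2)
r(k, U) = -17393/2 + k/4 (r(k, U) = -4 + (k - (-3)*(-10)*(3 + 34**2))/4 = -4 + (k - (-3)*(-10)*(3 + 1156))/4 = -4 + (k - (-3)*(-10)*1159)/4 = -4 + (k - 1*34770)/4 = -4 + (k - 34770)/4 = -4 + (-34770 + k)/4 = -4 + (-17385/2 + k/4) = -17393/2 + k/4)
r(-450, b(-19, -42)) - 1*2594712 = (-17393/2 + (1/4)*(-450)) - 1*2594712 = (-17393/2 - 225/2) - 2594712 = -8809 - 2594712 = -2603521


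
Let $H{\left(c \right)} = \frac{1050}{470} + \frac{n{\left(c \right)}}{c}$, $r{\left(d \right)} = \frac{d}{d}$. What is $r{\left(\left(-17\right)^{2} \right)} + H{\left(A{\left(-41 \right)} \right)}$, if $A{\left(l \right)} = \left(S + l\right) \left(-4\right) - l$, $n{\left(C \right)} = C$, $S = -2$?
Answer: $\frac{199}{47} \approx 4.234$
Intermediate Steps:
$r{\left(d \right)} = 1$
$A{\left(l \right)} = 8 - 5 l$ ($A{\left(l \right)} = \left(-2 + l\right) \left(-4\right) - l = \left(8 - 4 l\right) - l = 8 - 5 l$)
$H{\left(c \right)} = \frac{152}{47}$ ($H{\left(c \right)} = \frac{1050}{470} + \frac{c}{c} = 1050 \cdot \frac{1}{470} + 1 = \frac{105}{47} + 1 = \frac{152}{47}$)
$r{\left(\left(-17\right)^{2} \right)} + H{\left(A{\left(-41 \right)} \right)} = 1 + \frac{152}{47} = \frac{199}{47}$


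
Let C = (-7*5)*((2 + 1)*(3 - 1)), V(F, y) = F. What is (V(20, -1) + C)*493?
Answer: -93670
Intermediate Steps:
C = -210 (C = -105*2 = -35*6 = -210)
(V(20, -1) + C)*493 = (20 - 210)*493 = -190*493 = -93670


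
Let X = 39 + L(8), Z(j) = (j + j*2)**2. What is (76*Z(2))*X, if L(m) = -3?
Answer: 98496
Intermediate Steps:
Z(j) = 9*j**2 (Z(j) = (j + 2*j)**2 = (3*j)**2 = 9*j**2)
X = 36 (X = 39 - 3 = 36)
(76*Z(2))*X = (76*(9*2**2))*36 = (76*(9*4))*36 = (76*36)*36 = 2736*36 = 98496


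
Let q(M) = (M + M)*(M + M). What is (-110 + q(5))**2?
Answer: 100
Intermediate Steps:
q(M) = 4*M**2 (q(M) = (2*M)*(2*M) = 4*M**2)
(-110 + q(5))**2 = (-110 + 4*5**2)**2 = (-110 + 4*25)**2 = (-110 + 100)**2 = (-10)**2 = 100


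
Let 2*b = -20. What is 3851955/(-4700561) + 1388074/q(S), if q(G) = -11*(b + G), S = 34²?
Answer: -3286642127122/29627635983 ≈ -110.93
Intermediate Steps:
b = -10 (b = (½)*(-20) = -10)
S = 1156
q(G) = 110 - 11*G (q(G) = -11*(-10 + G) = 110 - 11*G)
3851955/(-4700561) + 1388074/q(S) = 3851955/(-4700561) + 1388074/(110 - 11*1156) = 3851955*(-1/4700561) + 1388074/(110 - 12716) = -3851955/4700561 + 1388074/(-12606) = -3851955/4700561 + 1388074*(-1/12606) = -3851955/4700561 - 694037/6303 = -3286642127122/29627635983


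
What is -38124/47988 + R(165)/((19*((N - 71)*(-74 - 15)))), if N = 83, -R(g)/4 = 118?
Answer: -5215013/6762309 ≈ -0.77119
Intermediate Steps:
R(g) = -472 (R(g) = -4*118 = -472)
-38124/47988 + R(165)/((19*((N - 71)*(-74 - 15)))) = -38124/47988 - 472*1/(19*(-74 - 15)*(83 - 71)) = -38124*1/47988 - 472/(19*(12*(-89))) = -1059/1333 - 472/(19*(-1068)) = -1059/1333 - 472/(-20292) = -1059/1333 - 472*(-1/20292) = -1059/1333 + 118/5073 = -5215013/6762309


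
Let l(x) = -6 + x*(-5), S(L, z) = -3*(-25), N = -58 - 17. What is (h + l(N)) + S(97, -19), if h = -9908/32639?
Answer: 14481808/32639 ≈ 443.70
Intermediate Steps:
h = -9908/32639 (h = -9908*1/32639 = -9908/32639 ≈ -0.30356)
N = -75
S(L, z) = 75
l(x) = -6 - 5*x
(h + l(N)) + S(97, -19) = (-9908/32639 + (-6 - 5*(-75))) + 75 = (-9908/32639 + (-6 + 375)) + 75 = (-9908/32639 + 369) + 75 = 12033883/32639 + 75 = 14481808/32639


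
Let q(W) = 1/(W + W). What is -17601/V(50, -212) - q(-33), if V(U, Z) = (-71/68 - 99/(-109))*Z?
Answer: -2152513727/3522486 ≈ -611.08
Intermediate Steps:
V(U, Z) = -1007*Z/7412 (V(U, Z) = (-71*1/68 - 99*(-1/109))*Z = (-71/68 + 99/109)*Z = -1007*Z/7412)
q(W) = 1/(2*W)
-17601/V(50, -212) - q(-33) = -17601/((-1007/7412*(-212))) - 1/(2*(-33)) = -17601/53371/1853 - (-1)/(2*33) = -17601*1853/53371 - 1*(-1/66) = -32614653/53371 + 1/66 = -2152513727/3522486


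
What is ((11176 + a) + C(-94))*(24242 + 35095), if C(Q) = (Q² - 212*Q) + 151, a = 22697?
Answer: 3725651556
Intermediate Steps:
C(Q) = 151 + Q² - 212*Q
((11176 + a) + C(-94))*(24242 + 35095) = ((11176 + 22697) + (151 + (-94)² - 212*(-94)))*(24242 + 35095) = (33873 + (151 + 8836 + 19928))*59337 = (33873 + 28915)*59337 = 62788*59337 = 3725651556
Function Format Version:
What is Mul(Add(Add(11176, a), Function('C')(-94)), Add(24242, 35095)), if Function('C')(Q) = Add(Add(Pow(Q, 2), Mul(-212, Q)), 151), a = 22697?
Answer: 3725651556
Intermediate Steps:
Function('C')(Q) = Add(151, Pow(Q, 2), Mul(-212, Q))
Mul(Add(Add(11176, a), Function('C')(-94)), Add(24242, 35095)) = Mul(Add(Add(11176, 22697), Add(151, Pow(-94, 2), Mul(-212, -94))), Add(24242, 35095)) = Mul(Add(33873, Add(151, 8836, 19928)), 59337) = Mul(Add(33873, 28915), 59337) = Mul(62788, 59337) = 3725651556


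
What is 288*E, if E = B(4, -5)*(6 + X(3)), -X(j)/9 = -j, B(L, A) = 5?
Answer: 47520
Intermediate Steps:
X(j) = 9*j (X(j) = -(-9)*j = 9*j)
E = 165 (E = 5*(6 + 9*3) = 5*(6 + 27) = 5*33 = 165)
288*E = 288*165 = 47520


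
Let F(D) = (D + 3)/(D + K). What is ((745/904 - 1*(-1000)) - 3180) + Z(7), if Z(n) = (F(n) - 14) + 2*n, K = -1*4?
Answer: -5900885/2712 ≈ -2175.8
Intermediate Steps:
K = -4
F(D) = (3 + D)/(-4 + D) (F(D) = (D + 3)/(D - 4) = (3 + D)/(-4 + D))
Z(n) = -14 + 2*n + (3 + n)/(-4 + n) (Z(n) = ((3 + n)/(-4 + n) - 14) + 2*n = (-14 + (3 + n)/(-4 + n)) + 2*n = -14 + 2*n + (3 + n)/(-4 + n))
((745/904 - 1*(-1000)) - 3180) + Z(7) = ((745/904 - 1*(-1000)) - 3180) + (59 - 21*7 + 2*7**2)/(-4 + 7) = ((745*(1/904) + 1000) - 3180) + (59 - 147 + 2*49)/3 = ((745/904 + 1000) - 3180) + (59 - 147 + 98)/3 = (904745/904 - 3180) + (1/3)*10 = -1969975/904 + 10/3 = -5900885/2712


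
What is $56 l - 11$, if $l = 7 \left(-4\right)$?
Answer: $-1579$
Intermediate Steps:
$l = -28$
$56 l - 11 = 56 \left(-28\right) - 11 = -1568 - 11 = -1579$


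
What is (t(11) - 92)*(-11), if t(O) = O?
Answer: 891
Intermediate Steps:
(t(11) - 92)*(-11) = (11 - 92)*(-11) = -81*(-11) = 891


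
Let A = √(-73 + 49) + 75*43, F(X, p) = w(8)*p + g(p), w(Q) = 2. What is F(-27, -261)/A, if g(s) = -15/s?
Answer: -6973525/43088403 + 12974*I*√6/129265209 ≈ -0.16184 + 0.00024585*I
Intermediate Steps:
F(X, p) = -15/p + 2*p (F(X, p) = 2*p - 15/p = -15/p + 2*p)
A = 3225 + 2*I*√6 (A = √(-24) + 3225 = 2*I*√6 + 3225 = 3225 + 2*I*√6 ≈ 3225.0 + 4.899*I)
F(-27, -261)/A = (-15/(-261) + 2*(-261))/(3225 + 2*I*√6) = (-15*(-1/261) - 522)/(3225 + 2*I*√6) = (5/87 - 522)/(3225 + 2*I*√6) = -45409/(87*(3225 + 2*I*√6))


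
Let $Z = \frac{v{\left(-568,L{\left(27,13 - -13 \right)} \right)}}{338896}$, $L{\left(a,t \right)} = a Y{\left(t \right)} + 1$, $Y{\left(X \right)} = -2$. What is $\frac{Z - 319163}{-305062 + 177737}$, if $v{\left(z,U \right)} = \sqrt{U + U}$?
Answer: $\frac{319163}{127325} - \frac{i \sqrt{106}}{43149933200} \approx 2.5067 - 2.386 \cdot 10^{-10} i$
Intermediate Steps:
$L{\left(a,t \right)} = 1 - 2 a$ ($L{\left(a,t \right)} = a \left(-2\right) + 1 = - 2 a + 1 = 1 - 2 a$)
$v{\left(z,U \right)} = \sqrt{2} \sqrt{U}$ ($v{\left(z,U \right)} = \sqrt{2 U} = \sqrt{2} \sqrt{U}$)
$Z = \frac{i \sqrt{106}}{338896}$ ($Z = \frac{\sqrt{2} \sqrt{1 - 54}}{338896} = \sqrt{2} \sqrt{1 - 54} \cdot \frac{1}{338896} = \sqrt{2} \sqrt{-53} \cdot \frac{1}{338896} = \sqrt{2} i \sqrt{53} \cdot \frac{1}{338896} = i \sqrt{106} \cdot \frac{1}{338896} = \frac{i \sqrt{106}}{338896} \approx 3.038 \cdot 10^{-5} i$)
$\frac{Z - 319163}{-305062 + 177737} = \frac{\frac{i \sqrt{106}}{338896} - 319163}{-305062 + 177737} = \frac{-319163 + \frac{i \sqrt{106}}{338896}}{-127325} = \left(-319163 + \frac{i \sqrt{106}}{338896}\right) \left(- \frac{1}{127325}\right) = \frac{319163}{127325} - \frac{i \sqrt{106}}{43149933200}$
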